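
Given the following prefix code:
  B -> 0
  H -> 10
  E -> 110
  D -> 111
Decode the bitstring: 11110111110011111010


Decoding step by step:
Bits 111 -> D
Bits 10 -> H
Bits 111 -> D
Bits 110 -> E
Bits 0 -> B
Bits 111 -> D
Bits 110 -> E
Bits 10 -> H


Decoded message: DHDEBDEH


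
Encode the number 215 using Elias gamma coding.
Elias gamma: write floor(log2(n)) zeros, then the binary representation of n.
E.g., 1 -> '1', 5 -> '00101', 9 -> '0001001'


num_bits = floor(log2(215)) + 1 = 8
leading_zeros = num_bits - 1 = 7
binary(215) = 11010111

Elias gamma(215) = '0000000' + '11010111' = 000000011010111 (15 bits)


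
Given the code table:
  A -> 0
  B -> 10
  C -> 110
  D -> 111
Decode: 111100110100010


Decoding:
111 -> D
10 -> B
0 -> A
110 -> C
10 -> B
0 -> A
0 -> A
10 -> B


Result: DBACBAAB


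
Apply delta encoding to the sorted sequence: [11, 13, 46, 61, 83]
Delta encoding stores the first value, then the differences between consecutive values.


First value: 11
Deltas:
  13 - 11 = 2
  46 - 13 = 33
  61 - 46 = 15
  83 - 61 = 22


Delta encoded: [11, 2, 33, 15, 22]


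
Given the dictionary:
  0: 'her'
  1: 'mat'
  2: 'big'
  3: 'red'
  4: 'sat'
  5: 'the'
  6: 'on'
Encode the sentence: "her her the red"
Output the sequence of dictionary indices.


Look up each word in the dictionary:
  'her' -> 0
  'her' -> 0
  'the' -> 5
  'red' -> 3

Encoded: [0, 0, 5, 3]


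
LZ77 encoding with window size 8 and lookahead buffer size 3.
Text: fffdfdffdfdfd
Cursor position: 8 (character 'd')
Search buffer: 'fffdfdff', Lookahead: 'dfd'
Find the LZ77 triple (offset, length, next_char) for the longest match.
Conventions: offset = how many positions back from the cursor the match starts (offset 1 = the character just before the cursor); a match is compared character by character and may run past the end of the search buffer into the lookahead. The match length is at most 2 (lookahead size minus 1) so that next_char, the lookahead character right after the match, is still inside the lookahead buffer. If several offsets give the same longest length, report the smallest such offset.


Try each offset into the search buffer:
  offset=1 (pos 7, char 'f'): match length 0
  offset=2 (pos 6, char 'f'): match length 0
  offset=3 (pos 5, char 'd'): match length 2
  offset=4 (pos 4, char 'f'): match length 0
  offset=5 (pos 3, char 'd'): match length 2
  offset=6 (pos 2, char 'f'): match length 0
  offset=7 (pos 1, char 'f'): match length 0
  offset=8 (pos 0, char 'f'): match length 0
Longest match has length 2, found at offsets 3, 5; take the smallest, offset 3.
next_char = character at position 8 + 2 = 10 -> 'd'

Best match: offset=3, length=2 (matching 'df' starting at position 5)
LZ77 triple: (3, 2, 'd')


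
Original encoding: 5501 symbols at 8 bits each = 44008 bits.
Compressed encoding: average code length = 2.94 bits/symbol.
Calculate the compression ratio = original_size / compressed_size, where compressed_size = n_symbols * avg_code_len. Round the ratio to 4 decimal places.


original_size = n_symbols * orig_bits = 5501 * 8 = 44008 bits
compressed_size = n_symbols * avg_code_len = 5501 * 2.94 = 16172.94 bits
ratio = original_size / compressed_size = 44008 / 16172.94 = 2.7211

Compression ratio = 2.7211


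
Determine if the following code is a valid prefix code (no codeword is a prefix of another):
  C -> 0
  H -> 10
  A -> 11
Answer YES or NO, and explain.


Checking each pair (does one codeword prefix another?):
  C='0' vs H='10': no prefix
  C='0' vs A='11': no prefix
  H='10' vs C='0': no prefix
  H='10' vs A='11': no prefix
  A='11' vs C='0': no prefix
  A='11' vs H='10': no prefix
No violation found over all pairs.

YES -- this is a valid prefix code. No codeword is a prefix of any other codeword.


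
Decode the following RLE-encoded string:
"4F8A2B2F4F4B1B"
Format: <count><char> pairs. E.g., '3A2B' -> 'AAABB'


Expanding each <count><char> pair:
  4F -> 'FFFF'
  8A -> 'AAAAAAAA'
  2B -> 'BB'
  2F -> 'FF'
  4F -> 'FFFF'
  4B -> 'BBBB'
  1B -> 'B'

Decoded = FFFFAAAAAAAABBFFFFFFBBBBB


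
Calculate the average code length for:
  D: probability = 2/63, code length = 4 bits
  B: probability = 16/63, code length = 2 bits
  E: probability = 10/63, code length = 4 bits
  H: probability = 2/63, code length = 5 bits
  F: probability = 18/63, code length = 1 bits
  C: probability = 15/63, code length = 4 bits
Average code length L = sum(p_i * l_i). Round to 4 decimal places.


Weighted contributions p_i * l_i:
  D: (2/63) * 4 = 8/63
  B: (16/63) * 2 = 32/63
  E: (10/63) * 4 = 40/63
  H: (2/63) * 5 = 10/63
  F: (18/63) * 1 = 18/63
  C: (15/63) * 4 = 60/63
Sum = (8 + 32 + 40 + 10 + 18 + 60)/63 = 168/63

L = 168/63 = 2.6667 bits/symbol


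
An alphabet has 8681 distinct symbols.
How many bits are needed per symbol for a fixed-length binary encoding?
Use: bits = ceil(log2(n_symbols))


log2(8681) = 13.0836
Bracket: 2^13 = 8192 < 8681 <= 2^14 = 16384
So ceil(log2(8681)) = 14

bits = ceil(log2(8681)) = ceil(13.0836) = 14 bits


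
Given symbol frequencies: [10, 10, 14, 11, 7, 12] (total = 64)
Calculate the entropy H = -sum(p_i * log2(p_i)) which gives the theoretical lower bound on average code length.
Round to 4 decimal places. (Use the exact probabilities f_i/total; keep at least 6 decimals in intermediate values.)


Per-symbol terms -p_i * log2(p_i) with p_i = f_i/64:
  p = 10/64 = 0.156250: log2(p) = -2.678072, -p*log2(p) = 0.418449
  p = 10/64 = 0.156250: log2(p) = -2.678072, -p*log2(p) = 0.418449
  p = 14/64 = 0.218750: log2(p) = -2.192645, -p*log2(p) = 0.479641
  p = 11/64 = 0.171875: log2(p) = -2.540568, -p*log2(p) = 0.436660
  p = 7/64 = 0.109375: log2(p) = -3.192645, -p*log2(p) = 0.349196
  p = 12/64 = 0.187500: log2(p) = -2.415037, -p*log2(p) = 0.452820
H = 0.418449 + 0.418449 + 0.479641 + 0.436660 + 0.349196 + 0.452820 = 2.555215

H = 2.5552 bits/symbol


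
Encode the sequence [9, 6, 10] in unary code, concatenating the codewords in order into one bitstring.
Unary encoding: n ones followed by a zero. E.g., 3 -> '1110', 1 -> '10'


Encode each number as n ones followed by a terminating 0:
  9 -> 1111111110 (10 bits)
  6 -> 1111110 (7 bits)
  10 -> 11111111110 (11 bits)
Total length = 10 + 7 + 11 = 28 bits.

Unary([9, 6, 10]) = 1111111110111111011111111110 (28 bits)


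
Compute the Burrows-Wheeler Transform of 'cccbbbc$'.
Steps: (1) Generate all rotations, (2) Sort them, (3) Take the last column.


Rotations (sorted):
  0: $cccbbbc -> last char: c
  1: bbbc$ccc -> last char: c
  2: bbc$cccb -> last char: b
  3: bc$cccbb -> last char: b
  4: c$cccbbb -> last char: b
  5: cbbbc$cc -> last char: c
  6: ccbbbc$c -> last char: c
  7: cccbbbc$ -> last char: $


BWT = ccbbbcc$


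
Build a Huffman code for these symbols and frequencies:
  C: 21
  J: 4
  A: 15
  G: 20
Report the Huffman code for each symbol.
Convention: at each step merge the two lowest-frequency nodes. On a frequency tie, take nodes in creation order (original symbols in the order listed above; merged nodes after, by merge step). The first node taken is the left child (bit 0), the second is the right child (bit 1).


Huffman tree construction:
Step 1: Merge J(4) + A(15) = 19
Step 2: Merge (J+A)(19) + G(20) = 39
Step 3: Merge C(21) + ((J+A)+G)(39) = 60
Read each symbol's code off the tree from the root (left child = 0, right child = 1).

Codes:
  C: 0 (length 1)
  J: 100 (length 3)
  A: 101 (length 3)
  G: 11 (length 2)
Average code length: 118/60 = 1.9667 bits/symbol


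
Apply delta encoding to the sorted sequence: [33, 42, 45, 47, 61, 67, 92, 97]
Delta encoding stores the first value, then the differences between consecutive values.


First value: 33
Deltas:
  42 - 33 = 9
  45 - 42 = 3
  47 - 45 = 2
  61 - 47 = 14
  67 - 61 = 6
  92 - 67 = 25
  97 - 92 = 5


Delta encoded: [33, 9, 3, 2, 14, 6, 25, 5]


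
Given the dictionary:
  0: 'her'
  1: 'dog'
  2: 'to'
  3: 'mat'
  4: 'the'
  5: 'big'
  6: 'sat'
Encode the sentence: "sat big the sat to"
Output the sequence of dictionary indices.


Look up each word in the dictionary:
  'sat' -> 6
  'big' -> 5
  'the' -> 4
  'sat' -> 6
  'to' -> 2

Encoded: [6, 5, 4, 6, 2]


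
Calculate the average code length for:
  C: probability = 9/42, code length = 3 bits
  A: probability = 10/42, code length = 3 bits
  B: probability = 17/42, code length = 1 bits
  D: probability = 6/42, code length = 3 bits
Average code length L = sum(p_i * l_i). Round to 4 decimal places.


Weighted contributions p_i * l_i:
  C: (9/42) * 3 = 27/42
  A: (10/42) * 3 = 30/42
  B: (17/42) * 1 = 17/42
  D: (6/42) * 3 = 18/42
Sum = (27 + 30 + 17 + 18)/42 = 92/42

L = 92/42 = 2.1905 bits/symbol


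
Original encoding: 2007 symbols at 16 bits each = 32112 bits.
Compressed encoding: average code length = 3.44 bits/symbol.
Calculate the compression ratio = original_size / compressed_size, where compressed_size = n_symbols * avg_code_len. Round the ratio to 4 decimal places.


original_size = n_symbols * orig_bits = 2007 * 16 = 32112 bits
compressed_size = n_symbols * avg_code_len = 2007 * 3.44 = 6904.08 bits
ratio = original_size / compressed_size = 32112 / 6904.08 = 4.6512

Compression ratio = 4.6512


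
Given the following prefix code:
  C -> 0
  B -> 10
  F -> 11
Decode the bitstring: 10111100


Decoding step by step:
Bits 10 -> B
Bits 11 -> F
Bits 11 -> F
Bits 0 -> C
Bits 0 -> C


Decoded message: BFFCC


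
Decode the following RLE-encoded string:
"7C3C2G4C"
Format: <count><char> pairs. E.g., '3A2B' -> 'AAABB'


Expanding each <count><char> pair:
  7C -> 'CCCCCCC'
  3C -> 'CCC'
  2G -> 'GG'
  4C -> 'CCCC'

Decoded = CCCCCCCCCCGGCCCC


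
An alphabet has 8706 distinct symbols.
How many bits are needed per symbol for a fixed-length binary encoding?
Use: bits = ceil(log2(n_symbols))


log2(8706) = 13.0878
Bracket: 2^13 = 8192 < 8706 <= 2^14 = 16384
So ceil(log2(8706)) = 14

bits = ceil(log2(8706)) = ceil(13.0878) = 14 bits


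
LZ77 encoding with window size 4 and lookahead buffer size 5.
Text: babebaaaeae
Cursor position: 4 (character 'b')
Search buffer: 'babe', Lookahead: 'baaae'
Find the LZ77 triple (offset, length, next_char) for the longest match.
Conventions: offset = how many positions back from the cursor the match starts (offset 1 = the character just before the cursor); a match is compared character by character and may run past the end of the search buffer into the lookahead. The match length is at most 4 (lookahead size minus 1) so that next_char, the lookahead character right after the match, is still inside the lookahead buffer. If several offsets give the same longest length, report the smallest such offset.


Try each offset into the search buffer:
  offset=1 (pos 3, char 'e'): match length 0
  offset=2 (pos 2, char 'b'): match length 1
  offset=3 (pos 1, char 'a'): match length 0
  offset=4 (pos 0, char 'b'): match length 2
Longest match has length 2 at offset 4.
next_char = character at position 4 + 2 = 6 -> 'a'

Best match: offset=4, length=2 (matching 'ba' starting at position 0)
LZ77 triple: (4, 2, 'a')


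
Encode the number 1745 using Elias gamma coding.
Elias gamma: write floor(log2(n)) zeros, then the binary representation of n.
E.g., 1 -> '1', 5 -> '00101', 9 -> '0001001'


num_bits = floor(log2(1745)) + 1 = 11
leading_zeros = num_bits - 1 = 10
binary(1745) = 11011010001

Elias gamma(1745) = '0000000000' + '11011010001' = 000000000011011010001 (21 bits)


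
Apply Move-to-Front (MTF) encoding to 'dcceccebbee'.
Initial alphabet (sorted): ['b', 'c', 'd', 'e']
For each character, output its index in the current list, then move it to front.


MTF encoding:
'd': index 2 in ['b', 'c', 'd', 'e'] -> ['d', 'b', 'c', 'e']
'c': index 2 in ['d', 'b', 'c', 'e'] -> ['c', 'd', 'b', 'e']
'c': index 0 in ['c', 'd', 'b', 'e'] -> ['c', 'd', 'b', 'e']
'e': index 3 in ['c', 'd', 'b', 'e'] -> ['e', 'c', 'd', 'b']
'c': index 1 in ['e', 'c', 'd', 'b'] -> ['c', 'e', 'd', 'b']
'c': index 0 in ['c', 'e', 'd', 'b'] -> ['c', 'e', 'd', 'b']
'e': index 1 in ['c', 'e', 'd', 'b'] -> ['e', 'c', 'd', 'b']
'b': index 3 in ['e', 'c', 'd', 'b'] -> ['b', 'e', 'c', 'd']
'b': index 0 in ['b', 'e', 'c', 'd'] -> ['b', 'e', 'c', 'd']
'e': index 1 in ['b', 'e', 'c', 'd'] -> ['e', 'b', 'c', 'd']
'e': index 0 in ['e', 'b', 'c', 'd'] -> ['e', 'b', 'c', 'd']


Output: [2, 2, 0, 3, 1, 0, 1, 3, 0, 1, 0]


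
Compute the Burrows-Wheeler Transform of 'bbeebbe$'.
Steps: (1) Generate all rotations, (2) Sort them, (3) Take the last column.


Rotations (sorted):
  0: $bbeebbe -> last char: e
  1: bbe$bbee -> last char: e
  2: bbeebbe$ -> last char: $
  3: be$bbeeb -> last char: b
  4: beebbe$b -> last char: b
  5: e$bbeebb -> last char: b
  6: ebbe$bbe -> last char: e
  7: eebbe$bb -> last char: b


BWT = ee$bbbeb


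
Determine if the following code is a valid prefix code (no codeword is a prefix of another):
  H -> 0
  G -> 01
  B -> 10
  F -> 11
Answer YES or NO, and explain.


Checking each pair (does one codeword prefix another?):
  H='0' vs G='01': prefix -- VIOLATION

NO -- this is NOT a valid prefix code. H (0) is a prefix of G (01).


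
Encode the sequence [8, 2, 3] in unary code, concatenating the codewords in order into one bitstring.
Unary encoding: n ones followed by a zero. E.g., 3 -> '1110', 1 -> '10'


Encode each number as n ones followed by a terminating 0:
  8 -> 111111110 (9 bits)
  2 -> 110 (3 bits)
  3 -> 1110 (4 bits)
Total length = 9 + 3 + 4 = 16 bits.

Unary([8, 2, 3]) = 1111111101101110 (16 bits)


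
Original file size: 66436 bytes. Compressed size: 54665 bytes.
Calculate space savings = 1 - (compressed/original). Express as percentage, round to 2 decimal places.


ratio = compressed/original = 54665/66436 = 0.822822
savings = 1 - ratio = 1 - 0.822822 = 0.177178
as a percentage: 0.177178 * 100 = 17.72%

Space savings = 1 - 54665/66436 = 17.72%


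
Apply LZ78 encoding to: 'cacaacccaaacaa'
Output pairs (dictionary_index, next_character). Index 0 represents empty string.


LZ78 encoding steps:
Dictionary: {0: ''}
Step 1: w='' (idx 0), next='c' -> output (0, 'c'), add 'c' as idx 1
Step 2: w='' (idx 0), next='a' -> output (0, 'a'), add 'a' as idx 2
Step 3: w='c' (idx 1), next='a' -> output (1, 'a'), add 'ca' as idx 3
Step 4: w='a' (idx 2), next='c' -> output (2, 'c'), add 'ac' as idx 4
Step 5: w='c' (idx 1), next='c' -> output (1, 'c'), add 'cc' as idx 5
Step 6: w='a' (idx 2), next='a' -> output (2, 'a'), add 'aa' as idx 6
Step 7: w='ac' (idx 4), next='a' -> output (4, 'a'), add 'aca' as idx 7
Step 8: w='a' (idx 2), end of input -> output (2, '')


Encoded: [(0, 'c'), (0, 'a'), (1, 'a'), (2, 'c'), (1, 'c'), (2, 'a'), (4, 'a'), (2, '')]


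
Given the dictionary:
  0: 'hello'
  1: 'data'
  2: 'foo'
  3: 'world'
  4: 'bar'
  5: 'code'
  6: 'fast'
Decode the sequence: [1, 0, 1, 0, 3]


Look up each index in the dictionary:
  1 -> 'data'
  0 -> 'hello'
  1 -> 'data'
  0 -> 'hello'
  3 -> 'world'

Decoded: "data hello data hello world"


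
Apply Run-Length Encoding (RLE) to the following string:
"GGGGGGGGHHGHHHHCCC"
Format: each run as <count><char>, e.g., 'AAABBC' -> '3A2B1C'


Scanning runs left to right:
  i=0: run of 'G' x 8 -> '8G'
  i=8: run of 'H' x 2 -> '2H'
  i=10: run of 'G' x 1 -> '1G'
  i=11: run of 'H' x 4 -> '4H'
  i=15: run of 'C' x 3 -> '3C'

RLE = 8G2H1G4H3C


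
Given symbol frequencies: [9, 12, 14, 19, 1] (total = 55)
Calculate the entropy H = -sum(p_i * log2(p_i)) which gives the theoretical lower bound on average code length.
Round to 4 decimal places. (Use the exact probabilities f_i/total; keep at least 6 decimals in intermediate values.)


Per-symbol terms -p_i * log2(p_i) with p_i = f_i/55:
  p = 9/55 = 0.163636: log2(p) = -2.611435, -p*log2(p) = 0.427326
  p = 12/55 = 0.218182: log2(p) = -2.196397, -p*log2(p) = 0.479214
  p = 14/55 = 0.254545: log2(p) = -1.974005, -p*log2(p) = 0.502474
  p = 19/55 = 0.345455: log2(p) = -1.533432, -p*log2(p) = 0.529731
  p = 1/55 = 0.018182: log2(p) = -5.781360, -p*log2(p) = 0.105116
H = 0.427326 + 0.479214 + 0.502474 + 0.529731 + 0.105116 = 2.043861

H = 2.0439 bits/symbol


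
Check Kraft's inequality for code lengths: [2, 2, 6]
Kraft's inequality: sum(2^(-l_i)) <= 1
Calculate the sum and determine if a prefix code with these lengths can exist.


Sum = 2^(-2) + 2^(-2) + 2^(-6)
    = 0.25 + 0.25 + 0.015625
    = 33/64 = 0.515625
Since 0.515625 <= 1, Kraft's inequality IS satisfied.
A prefix code with these lengths CAN exist.

Kraft sum = 0.515625. Satisfied.


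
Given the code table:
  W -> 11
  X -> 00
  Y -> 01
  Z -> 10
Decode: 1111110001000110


Decoding:
11 -> W
11 -> W
11 -> W
00 -> X
01 -> Y
00 -> X
01 -> Y
10 -> Z


Result: WWWXYXYZ


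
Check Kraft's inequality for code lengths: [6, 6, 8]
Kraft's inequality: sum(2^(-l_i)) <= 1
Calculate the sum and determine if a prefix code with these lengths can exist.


Sum = 2^(-6) + 2^(-6) + 2^(-8)
    = 0.015625 + 0.015625 + 0.00390625
    = 9/256 = 0.03515625
Since 0.03515625 <= 1, Kraft's inequality IS satisfied.
A prefix code with these lengths CAN exist.

Kraft sum = 0.03515625. Satisfied.


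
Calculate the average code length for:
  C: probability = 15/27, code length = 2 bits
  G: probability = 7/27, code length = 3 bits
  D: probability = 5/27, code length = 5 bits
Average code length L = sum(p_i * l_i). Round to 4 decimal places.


Weighted contributions p_i * l_i:
  C: (15/27) * 2 = 30/27
  G: (7/27) * 3 = 21/27
  D: (5/27) * 5 = 25/27
Sum = (30 + 21 + 25)/27 = 76/27

L = 76/27 = 2.8148 bits/symbol


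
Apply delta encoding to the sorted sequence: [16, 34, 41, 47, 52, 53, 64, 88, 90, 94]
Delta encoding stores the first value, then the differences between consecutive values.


First value: 16
Deltas:
  34 - 16 = 18
  41 - 34 = 7
  47 - 41 = 6
  52 - 47 = 5
  53 - 52 = 1
  64 - 53 = 11
  88 - 64 = 24
  90 - 88 = 2
  94 - 90 = 4


Delta encoded: [16, 18, 7, 6, 5, 1, 11, 24, 2, 4]


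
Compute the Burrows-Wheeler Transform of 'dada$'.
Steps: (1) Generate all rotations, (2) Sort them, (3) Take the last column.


Rotations (sorted):
  0: $dada -> last char: a
  1: a$dad -> last char: d
  2: ada$d -> last char: d
  3: da$da -> last char: a
  4: dada$ -> last char: $


BWT = adda$


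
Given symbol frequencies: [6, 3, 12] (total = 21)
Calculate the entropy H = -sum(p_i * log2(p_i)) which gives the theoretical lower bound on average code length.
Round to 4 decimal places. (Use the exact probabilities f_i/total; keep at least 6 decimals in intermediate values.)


Per-symbol terms -p_i * log2(p_i) with p_i = f_i/21:
  p = 6/21 = 0.285714: log2(p) = -1.807355, -p*log2(p) = 0.516387
  p = 3/21 = 0.142857: log2(p) = -2.807355, -p*log2(p) = 0.401051
  p = 12/21 = 0.571429: log2(p) = -0.807355, -p*log2(p) = 0.461346
H = 0.516387 + 0.401051 + 0.461346 = 1.378784

H = 1.3788 bits/symbol


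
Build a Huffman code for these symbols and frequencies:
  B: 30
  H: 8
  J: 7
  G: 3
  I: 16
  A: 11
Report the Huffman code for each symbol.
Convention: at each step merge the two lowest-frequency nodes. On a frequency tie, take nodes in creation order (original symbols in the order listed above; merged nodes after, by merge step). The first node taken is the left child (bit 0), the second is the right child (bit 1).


Huffman tree construction:
Step 1: Merge G(3) + J(7) = 10
Step 2: Merge H(8) + (G+J)(10) = 18
Step 3: Merge A(11) + I(16) = 27
Step 4: Merge (H+(G+J))(18) + (A+I)(27) = 45
Step 5: Merge B(30) + ((H+(G+J))+(A+I))(45) = 75
Read each symbol's code off the tree from the root (left child = 0, right child = 1).

Codes:
  B: 0 (length 1)
  H: 100 (length 3)
  J: 1011 (length 4)
  G: 1010 (length 4)
  I: 111 (length 3)
  A: 110 (length 3)
Average code length: 175/75 = 2.3333 bits/symbol


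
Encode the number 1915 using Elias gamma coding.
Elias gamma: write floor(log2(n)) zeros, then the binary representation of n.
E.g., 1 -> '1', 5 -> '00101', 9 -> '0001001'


num_bits = floor(log2(1915)) + 1 = 11
leading_zeros = num_bits - 1 = 10
binary(1915) = 11101111011

Elias gamma(1915) = '0000000000' + '11101111011' = 000000000011101111011 (21 bits)


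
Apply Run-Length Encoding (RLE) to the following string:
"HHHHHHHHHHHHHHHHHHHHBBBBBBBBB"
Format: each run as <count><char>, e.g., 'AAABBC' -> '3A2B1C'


Scanning runs left to right:
  i=0: run of 'H' x 20 -> '20H'
  i=20: run of 'B' x 9 -> '9B'

RLE = 20H9B


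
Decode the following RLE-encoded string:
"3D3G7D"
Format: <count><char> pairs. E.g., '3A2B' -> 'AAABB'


Expanding each <count><char> pair:
  3D -> 'DDD'
  3G -> 'GGG'
  7D -> 'DDDDDDD'

Decoded = DDDGGGDDDDDDD


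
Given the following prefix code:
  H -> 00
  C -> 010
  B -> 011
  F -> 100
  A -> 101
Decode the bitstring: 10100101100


Decoding step by step:
Bits 101 -> A
Bits 00 -> H
Bits 101 -> A
Bits 100 -> F


Decoded message: AHAF


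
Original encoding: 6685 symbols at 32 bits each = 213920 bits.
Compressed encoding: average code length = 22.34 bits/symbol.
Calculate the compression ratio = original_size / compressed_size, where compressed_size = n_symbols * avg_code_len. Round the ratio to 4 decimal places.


original_size = n_symbols * orig_bits = 6685 * 32 = 213920 bits
compressed_size = n_symbols * avg_code_len = 6685 * 22.34 = 149342.9 bits
ratio = original_size / compressed_size = 213920 / 149342.9 = 1.4324

Compression ratio = 1.4324


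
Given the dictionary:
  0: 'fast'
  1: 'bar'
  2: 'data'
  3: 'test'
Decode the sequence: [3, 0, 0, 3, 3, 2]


Look up each index in the dictionary:
  3 -> 'test'
  0 -> 'fast'
  0 -> 'fast'
  3 -> 'test'
  3 -> 'test'
  2 -> 'data'

Decoded: "test fast fast test test data"


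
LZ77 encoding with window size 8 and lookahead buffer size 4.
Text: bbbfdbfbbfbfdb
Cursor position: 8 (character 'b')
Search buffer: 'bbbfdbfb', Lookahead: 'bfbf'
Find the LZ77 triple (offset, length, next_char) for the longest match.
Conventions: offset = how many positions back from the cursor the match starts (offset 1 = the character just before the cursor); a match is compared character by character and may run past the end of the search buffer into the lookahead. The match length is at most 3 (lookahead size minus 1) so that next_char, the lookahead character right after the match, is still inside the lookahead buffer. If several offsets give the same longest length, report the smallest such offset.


Try each offset into the search buffer:
  offset=1 (pos 7, char 'b'): match length 1
  offset=2 (pos 6, char 'f'): match length 0
  offset=3 (pos 5, char 'b'): match length 3
  offset=4 (pos 4, char 'd'): match length 0
  offset=5 (pos 3, char 'f'): match length 0
  offset=6 (pos 2, char 'b'): match length 2
  offset=7 (pos 1, char 'b'): match length 1
  offset=8 (pos 0, char 'b'): match length 1
Longest match has length 3 at offset 3.
next_char = character at position 8 + 3 = 11 -> 'f'

Best match: offset=3, length=3 (matching 'bfb' starting at position 5)
LZ77 triple: (3, 3, 'f')


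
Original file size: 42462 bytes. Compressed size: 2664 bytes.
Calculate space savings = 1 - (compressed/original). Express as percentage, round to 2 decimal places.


ratio = compressed/original = 2664/42462 = 0.062738
savings = 1 - ratio = 1 - 0.062738 = 0.937262
as a percentage: 0.937262 * 100 = 93.73%

Space savings = 1 - 2664/42462 = 93.73%


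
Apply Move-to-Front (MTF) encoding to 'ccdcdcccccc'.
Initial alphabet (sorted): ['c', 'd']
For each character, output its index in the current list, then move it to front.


MTF encoding:
'c': index 0 in ['c', 'd'] -> ['c', 'd']
'c': index 0 in ['c', 'd'] -> ['c', 'd']
'd': index 1 in ['c', 'd'] -> ['d', 'c']
'c': index 1 in ['d', 'c'] -> ['c', 'd']
'd': index 1 in ['c', 'd'] -> ['d', 'c']
'c': index 1 in ['d', 'c'] -> ['c', 'd']
'c': index 0 in ['c', 'd'] -> ['c', 'd']
'c': index 0 in ['c', 'd'] -> ['c', 'd']
'c': index 0 in ['c', 'd'] -> ['c', 'd']
'c': index 0 in ['c', 'd'] -> ['c', 'd']
'c': index 0 in ['c', 'd'] -> ['c', 'd']


Output: [0, 0, 1, 1, 1, 1, 0, 0, 0, 0, 0]


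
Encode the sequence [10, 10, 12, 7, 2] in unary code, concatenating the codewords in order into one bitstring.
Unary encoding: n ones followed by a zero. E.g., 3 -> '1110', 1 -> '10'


Encode each number as n ones followed by a terminating 0:
  10 -> 11111111110 (11 bits)
  10 -> 11111111110 (11 bits)
  12 -> 1111111111110 (13 bits)
  7 -> 11111110 (8 bits)
  2 -> 110 (3 bits)
Total length = 11 + 11 + 13 + 8 + 3 = 46 bits.

Unary([10, 10, 12, 7, 2]) = 1111111111011111111110111111111111011111110110 (46 bits)


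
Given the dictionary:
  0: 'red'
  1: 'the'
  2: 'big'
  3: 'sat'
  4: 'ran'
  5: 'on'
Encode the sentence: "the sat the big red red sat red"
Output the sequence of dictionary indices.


Look up each word in the dictionary:
  'the' -> 1
  'sat' -> 3
  'the' -> 1
  'big' -> 2
  'red' -> 0
  'red' -> 0
  'sat' -> 3
  'red' -> 0

Encoded: [1, 3, 1, 2, 0, 0, 3, 0]


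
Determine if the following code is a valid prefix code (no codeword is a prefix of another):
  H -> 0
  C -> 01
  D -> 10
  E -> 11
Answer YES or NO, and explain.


Checking each pair (does one codeword prefix another?):
  H='0' vs C='01': prefix -- VIOLATION

NO -- this is NOT a valid prefix code. H (0) is a prefix of C (01).


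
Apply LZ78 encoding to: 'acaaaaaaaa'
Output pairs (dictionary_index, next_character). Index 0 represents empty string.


LZ78 encoding steps:
Dictionary: {0: ''}
Step 1: w='' (idx 0), next='a' -> output (0, 'a'), add 'a' as idx 1
Step 2: w='' (idx 0), next='c' -> output (0, 'c'), add 'c' as idx 2
Step 3: w='a' (idx 1), next='a' -> output (1, 'a'), add 'aa' as idx 3
Step 4: w='aa' (idx 3), next='a' -> output (3, 'a'), add 'aaa' as idx 4
Step 5: w='aaa' (idx 4), end of input -> output (4, '')


Encoded: [(0, 'a'), (0, 'c'), (1, 'a'), (3, 'a'), (4, '')]


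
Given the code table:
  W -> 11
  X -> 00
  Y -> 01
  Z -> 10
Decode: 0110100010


Decoding:
01 -> Y
10 -> Z
10 -> Z
00 -> X
10 -> Z


Result: YZZXZ


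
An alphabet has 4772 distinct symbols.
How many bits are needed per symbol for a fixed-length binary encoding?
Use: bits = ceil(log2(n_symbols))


log2(4772) = 12.2204
Bracket: 2^12 = 4096 < 4772 <= 2^13 = 8192
So ceil(log2(4772)) = 13

bits = ceil(log2(4772)) = ceil(12.2204) = 13 bits


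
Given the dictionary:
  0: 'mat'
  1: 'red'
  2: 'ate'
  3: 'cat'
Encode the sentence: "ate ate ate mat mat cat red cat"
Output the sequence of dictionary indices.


Look up each word in the dictionary:
  'ate' -> 2
  'ate' -> 2
  'ate' -> 2
  'mat' -> 0
  'mat' -> 0
  'cat' -> 3
  'red' -> 1
  'cat' -> 3

Encoded: [2, 2, 2, 0, 0, 3, 1, 3]


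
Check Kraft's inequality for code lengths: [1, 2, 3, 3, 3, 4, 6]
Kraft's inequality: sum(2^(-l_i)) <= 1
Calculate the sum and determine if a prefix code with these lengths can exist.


Sum = 2^(-1) + 2^(-2) + 2^(-3) + 2^(-3) + 2^(-3) + 2^(-4) + 2^(-6)
    = 0.5 + 0.25 + 0.125 + 0.125 + 0.125 + 0.0625 + 0.015625
    = 77/64 = 1.203125
Since 1.203125 > 1, Kraft's inequality is NOT satisfied.
A prefix code with these lengths CANNOT exist.

Kraft sum = 1.203125. Not satisfied.


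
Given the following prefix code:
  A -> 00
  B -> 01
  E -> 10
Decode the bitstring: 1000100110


Decoding step by step:
Bits 10 -> E
Bits 00 -> A
Bits 10 -> E
Bits 01 -> B
Bits 10 -> E


Decoded message: EAEBE


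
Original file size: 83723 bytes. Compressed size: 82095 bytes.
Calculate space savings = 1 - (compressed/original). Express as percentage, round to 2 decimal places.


ratio = compressed/original = 82095/83723 = 0.980555
savings = 1 - ratio = 1 - 0.980555 = 0.019445
as a percentage: 0.019445 * 100 = 1.94%

Space savings = 1 - 82095/83723 = 1.94%


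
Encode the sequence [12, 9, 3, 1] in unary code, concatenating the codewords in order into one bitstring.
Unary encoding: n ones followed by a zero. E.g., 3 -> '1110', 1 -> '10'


Encode each number as n ones followed by a terminating 0:
  12 -> 1111111111110 (13 bits)
  9 -> 1111111110 (10 bits)
  3 -> 1110 (4 bits)
  1 -> 10 (2 bits)
Total length = 13 + 10 + 4 + 2 = 29 bits.

Unary([12, 9, 3, 1]) = 11111111111101111111110111010 (29 bits)


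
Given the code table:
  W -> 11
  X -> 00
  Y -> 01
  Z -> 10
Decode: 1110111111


Decoding:
11 -> W
10 -> Z
11 -> W
11 -> W
11 -> W


Result: WZWWW


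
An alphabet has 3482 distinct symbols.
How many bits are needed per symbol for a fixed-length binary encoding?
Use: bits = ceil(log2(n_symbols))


log2(3482) = 11.7657
Bracket: 2^11 = 2048 < 3482 <= 2^12 = 4096
So ceil(log2(3482)) = 12

bits = ceil(log2(3482)) = ceil(11.7657) = 12 bits


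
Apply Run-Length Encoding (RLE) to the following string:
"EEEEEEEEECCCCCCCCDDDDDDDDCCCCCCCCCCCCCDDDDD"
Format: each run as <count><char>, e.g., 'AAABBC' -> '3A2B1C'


Scanning runs left to right:
  i=0: run of 'E' x 9 -> '9E'
  i=9: run of 'C' x 8 -> '8C'
  i=17: run of 'D' x 8 -> '8D'
  i=25: run of 'C' x 13 -> '13C'
  i=38: run of 'D' x 5 -> '5D'

RLE = 9E8C8D13C5D


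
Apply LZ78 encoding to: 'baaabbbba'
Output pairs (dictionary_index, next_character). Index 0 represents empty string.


LZ78 encoding steps:
Dictionary: {0: ''}
Step 1: w='' (idx 0), next='b' -> output (0, 'b'), add 'b' as idx 1
Step 2: w='' (idx 0), next='a' -> output (0, 'a'), add 'a' as idx 2
Step 3: w='a' (idx 2), next='a' -> output (2, 'a'), add 'aa' as idx 3
Step 4: w='b' (idx 1), next='b' -> output (1, 'b'), add 'bb' as idx 4
Step 5: w='bb' (idx 4), next='a' -> output (4, 'a'), add 'bba' as idx 5


Encoded: [(0, 'b'), (0, 'a'), (2, 'a'), (1, 'b'), (4, 'a')]


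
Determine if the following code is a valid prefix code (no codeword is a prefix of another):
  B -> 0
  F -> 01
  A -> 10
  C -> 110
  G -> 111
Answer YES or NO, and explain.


Checking each pair (does one codeword prefix another?):
  B='0' vs F='01': prefix -- VIOLATION

NO -- this is NOT a valid prefix code. B (0) is a prefix of F (01).


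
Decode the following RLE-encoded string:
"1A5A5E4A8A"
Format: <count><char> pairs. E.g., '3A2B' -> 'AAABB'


Expanding each <count><char> pair:
  1A -> 'A'
  5A -> 'AAAAA'
  5E -> 'EEEEE'
  4A -> 'AAAA'
  8A -> 'AAAAAAAA'

Decoded = AAAAAAEEEEEAAAAAAAAAAAA


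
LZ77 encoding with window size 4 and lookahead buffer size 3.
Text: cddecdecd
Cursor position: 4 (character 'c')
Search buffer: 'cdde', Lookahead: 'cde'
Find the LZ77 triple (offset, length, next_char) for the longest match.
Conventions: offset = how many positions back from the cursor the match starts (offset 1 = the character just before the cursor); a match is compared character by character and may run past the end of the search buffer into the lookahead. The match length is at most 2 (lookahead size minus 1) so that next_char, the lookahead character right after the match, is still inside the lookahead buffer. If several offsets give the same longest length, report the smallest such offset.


Try each offset into the search buffer:
  offset=1 (pos 3, char 'e'): match length 0
  offset=2 (pos 2, char 'd'): match length 0
  offset=3 (pos 1, char 'd'): match length 0
  offset=4 (pos 0, char 'c'): match length 2
Longest match has length 2 at offset 4.
next_char = character at position 4 + 2 = 6 -> 'e'

Best match: offset=4, length=2 (matching 'cd' starting at position 0)
LZ77 triple: (4, 2, 'e')


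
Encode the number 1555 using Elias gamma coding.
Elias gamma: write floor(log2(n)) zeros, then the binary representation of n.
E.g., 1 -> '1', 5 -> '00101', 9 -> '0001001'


num_bits = floor(log2(1555)) + 1 = 11
leading_zeros = num_bits - 1 = 10
binary(1555) = 11000010011

Elias gamma(1555) = '0000000000' + '11000010011' = 000000000011000010011 (21 bits)


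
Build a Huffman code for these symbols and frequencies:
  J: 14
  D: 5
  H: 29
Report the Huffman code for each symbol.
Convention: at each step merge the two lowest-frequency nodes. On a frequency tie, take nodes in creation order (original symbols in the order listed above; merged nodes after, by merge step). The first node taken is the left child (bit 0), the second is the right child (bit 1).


Huffman tree construction:
Step 1: Merge D(5) + J(14) = 19
Step 2: Merge (D+J)(19) + H(29) = 48
Read each symbol's code off the tree from the root (left child = 0, right child = 1).

Codes:
  J: 01 (length 2)
  D: 00 (length 2)
  H: 1 (length 1)
Average code length: 67/48 = 1.3958 bits/symbol


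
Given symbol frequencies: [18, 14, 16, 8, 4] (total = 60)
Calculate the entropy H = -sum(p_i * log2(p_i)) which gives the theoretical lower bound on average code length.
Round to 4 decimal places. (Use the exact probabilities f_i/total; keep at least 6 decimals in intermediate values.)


Per-symbol terms -p_i * log2(p_i) with p_i = f_i/60:
  p = 18/60 = 0.300000: log2(p) = -1.736966, -p*log2(p) = 0.521090
  p = 14/60 = 0.233333: log2(p) = -2.099536, -p*log2(p) = 0.489892
  p = 16/60 = 0.266667: log2(p) = -1.906891, -p*log2(p) = 0.508504
  p = 8/60 = 0.133333: log2(p) = -2.906891, -p*log2(p) = 0.387585
  p = 4/60 = 0.066667: log2(p) = -3.906891, -p*log2(p) = 0.260459
H = 0.521090 + 0.489892 + 0.508504 + 0.387585 + 0.260459 = 2.167530

H = 2.1675 bits/symbol


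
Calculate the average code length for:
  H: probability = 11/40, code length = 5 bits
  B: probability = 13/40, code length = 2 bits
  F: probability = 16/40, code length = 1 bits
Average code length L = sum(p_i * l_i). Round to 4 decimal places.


Weighted contributions p_i * l_i:
  H: (11/40) * 5 = 55/40
  B: (13/40) * 2 = 26/40
  F: (16/40) * 1 = 16/40
Sum = (55 + 26 + 16)/40 = 97/40

L = 97/40 = 2.4250 bits/symbol


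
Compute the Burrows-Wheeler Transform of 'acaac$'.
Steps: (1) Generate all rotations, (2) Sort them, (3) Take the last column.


Rotations (sorted):
  0: $acaac -> last char: c
  1: aac$ac -> last char: c
  2: ac$aca -> last char: a
  3: acaac$ -> last char: $
  4: c$acaa -> last char: a
  5: caac$a -> last char: a


BWT = cca$aa


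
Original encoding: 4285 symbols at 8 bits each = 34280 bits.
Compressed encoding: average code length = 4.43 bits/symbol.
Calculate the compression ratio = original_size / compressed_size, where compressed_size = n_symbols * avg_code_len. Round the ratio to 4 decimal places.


original_size = n_symbols * orig_bits = 4285 * 8 = 34280 bits
compressed_size = n_symbols * avg_code_len = 4285 * 4.43 = 18982.55 bits
ratio = original_size / compressed_size = 34280 / 18982.55 = 1.8059

Compression ratio = 1.8059


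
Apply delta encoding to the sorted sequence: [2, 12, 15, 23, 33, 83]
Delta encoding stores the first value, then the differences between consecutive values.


First value: 2
Deltas:
  12 - 2 = 10
  15 - 12 = 3
  23 - 15 = 8
  33 - 23 = 10
  83 - 33 = 50


Delta encoded: [2, 10, 3, 8, 10, 50]


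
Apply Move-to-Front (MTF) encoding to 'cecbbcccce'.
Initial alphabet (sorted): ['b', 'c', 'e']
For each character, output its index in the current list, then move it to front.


MTF encoding:
'c': index 1 in ['b', 'c', 'e'] -> ['c', 'b', 'e']
'e': index 2 in ['c', 'b', 'e'] -> ['e', 'c', 'b']
'c': index 1 in ['e', 'c', 'b'] -> ['c', 'e', 'b']
'b': index 2 in ['c', 'e', 'b'] -> ['b', 'c', 'e']
'b': index 0 in ['b', 'c', 'e'] -> ['b', 'c', 'e']
'c': index 1 in ['b', 'c', 'e'] -> ['c', 'b', 'e']
'c': index 0 in ['c', 'b', 'e'] -> ['c', 'b', 'e']
'c': index 0 in ['c', 'b', 'e'] -> ['c', 'b', 'e']
'c': index 0 in ['c', 'b', 'e'] -> ['c', 'b', 'e']
'e': index 2 in ['c', 'b', 'e'] -> ['e', 'c', 'b']


Output: [1, 2, 1, 2, 0, 1, 0, 0, 0, 2]


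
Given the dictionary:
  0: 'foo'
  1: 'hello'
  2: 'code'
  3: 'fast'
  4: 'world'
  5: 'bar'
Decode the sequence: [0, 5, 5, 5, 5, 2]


Look up each index in the dictionary:
  0 -> 'foo'
  5 -> 'bar'
  5 -> 'bar'
  5 -> 'bar'
  5 -> 'bar'
  2 -> 'code'

Decoded: "foo bar bar bar bar code"


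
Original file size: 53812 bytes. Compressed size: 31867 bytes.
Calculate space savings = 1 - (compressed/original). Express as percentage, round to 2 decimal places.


ratio = compressed/original = 31867/53812 = 0.592191
savings = 1 - ratio = 1 - 0.592191 = 0.407809
as a percentage: 0.407809 * 100 = 40.78%

Space savings = 1 - 31867/53812 = 40.78%


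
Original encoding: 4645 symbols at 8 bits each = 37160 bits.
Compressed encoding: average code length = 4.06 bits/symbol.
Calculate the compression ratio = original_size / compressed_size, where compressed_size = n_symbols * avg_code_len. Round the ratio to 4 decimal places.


original_size = n_symbols * orig_bits = 4645 * 8 = 37160 bits
compressed_size = n_symbols * avg_code_len = 4645 * 4.06 = 18858.7 bits
ratio = original_size / compressed_size = 37160 / 18858.7 = 1.9704

Compression ratio = 1.9704


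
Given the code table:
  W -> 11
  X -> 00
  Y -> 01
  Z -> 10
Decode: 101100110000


Decoding:
10 -> Z
11 -> W
00 -> X
11 -> W
00 -> X
00 -> X


Result: ZWXWXX


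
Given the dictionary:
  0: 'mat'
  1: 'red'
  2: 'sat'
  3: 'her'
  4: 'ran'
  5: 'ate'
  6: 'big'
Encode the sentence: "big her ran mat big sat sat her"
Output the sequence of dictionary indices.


Look up each word in the dictionary:
  'big' -> 6
  'her' -> 3
  'ran' -> 4
  'mat' -> 0
  'big' -> 6
  'sat' -> 2
  'sat' -> 2
  'her' -> 3

Encoded: [6, 3, 4, 0, 6, 2, 2, 3]


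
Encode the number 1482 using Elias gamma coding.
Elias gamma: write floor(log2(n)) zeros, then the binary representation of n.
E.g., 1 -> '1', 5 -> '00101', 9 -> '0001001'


num_bits = floor(log2(1482)) + 1 = 11
leading_zeros = num_bits - 1 = 10
binary(1482) = 10111001010

Elias gamma(1482) = '0000000000' + '10111001010' = 000000000010111001010 (21 bits)


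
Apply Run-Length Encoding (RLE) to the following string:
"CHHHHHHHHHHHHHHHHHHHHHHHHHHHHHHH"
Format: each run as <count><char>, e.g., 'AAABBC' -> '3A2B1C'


Scanning runs left to right:
  i=0: run of 'C' x 1 -> '1C'
  i=1: run of 'H' x 31 -> '31H'

RLE = 1C31H


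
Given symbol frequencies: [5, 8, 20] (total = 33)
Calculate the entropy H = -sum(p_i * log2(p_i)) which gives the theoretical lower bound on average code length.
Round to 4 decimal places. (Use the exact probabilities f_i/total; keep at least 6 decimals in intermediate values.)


Per-symbol terms -p_i * log2(p_i) with p_i = f_i/33:
  p = 5/33 = 0.151515: log2(p) = -2.722466, -p*log2(p) = 0.412495
  p = 8/33 = 0.242424: log2(p) = -2.044394, -p*log2(p) = 0.495611
  p = 20/33 = 0.606061: log2(p) = -0.722466, -p*log2(p) = 0.437858
H = 0.412495 + 0.495611 + 0.437858 = 1.345964

H = 1.346 bits/symbol


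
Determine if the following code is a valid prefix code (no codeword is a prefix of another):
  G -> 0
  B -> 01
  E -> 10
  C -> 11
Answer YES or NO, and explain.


Checking each pair (does one codeword prefix another?):
  G='0' vs B='01': prefix -- VIOLATION

NO -- this is NOT a valid prefix code. G (0) is a prefix of B (01).


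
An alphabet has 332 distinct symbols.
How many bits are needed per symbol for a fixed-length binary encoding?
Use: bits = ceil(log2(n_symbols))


log2(332) = 8.375
Bracket: 2^8 = 256 < 332 <= 2^9 = 512
So ceil(log2(332)) = 9

bits = ceil(log2(332)) = ceil(8.375) = 9 bits


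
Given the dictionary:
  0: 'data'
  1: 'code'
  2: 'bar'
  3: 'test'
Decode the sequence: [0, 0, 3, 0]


Look up each index in the dictionary:
  0 -> 'data'
  0 -> 'data'
  3 -> 'test'
  0 -> 'data'

Decoded: "data data test data"


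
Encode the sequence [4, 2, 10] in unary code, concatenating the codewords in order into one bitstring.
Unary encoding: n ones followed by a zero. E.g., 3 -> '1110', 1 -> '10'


Encode each number as n ones followed by a terminating 0:
  4 -> 11110 (5 bits)
  2 -> 110 (3 bits)
  10 -> 11111111110 (11 bits)
Total length = 5 + 3 + 11 = 19 bits.

Unary([4, 2, 10]) = 1111011011111111110 (19 bits)


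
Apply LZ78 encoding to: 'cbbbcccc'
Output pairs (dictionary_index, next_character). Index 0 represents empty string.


LZ78 encoding steps:
Dictionary: {0: ''}
Step 1: w='' (idx 0), next='c' -> output (0, 'c'), add 'c' as idx 1
Step 2: w='' (idx 0), next='b' -> output (0, 'b'), add 'b' as idx 2
Step 3: w='b' (idx 2), next='b' -> output (2, 'b'), add 'bb' as idx 3
Step 4: w='c' (idx 1), next='c' -> output (1, 'c'), add 'cc' as idx 4
Step 5: w='cc' (idx 4), end of input -> output (4, '')


Encoded: [(0, 'c'), (0, 'b'), (2, 'b'), (1, 'c'), (4, '')]
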